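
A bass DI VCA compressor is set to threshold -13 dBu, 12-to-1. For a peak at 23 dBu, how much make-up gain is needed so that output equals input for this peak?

33 dB

Without make-up, output = threshold + overshoot/12 = -13 + 3 = -10 dBu.
Gap to target: 33 dB.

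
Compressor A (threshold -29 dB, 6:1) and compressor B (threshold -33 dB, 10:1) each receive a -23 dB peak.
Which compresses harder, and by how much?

B, by 4 dB

A: GR = 6 − 6/6 = 5 dB.
B: GR = 10 − 10/10 = 9 dB.
B reduces 4 dB more.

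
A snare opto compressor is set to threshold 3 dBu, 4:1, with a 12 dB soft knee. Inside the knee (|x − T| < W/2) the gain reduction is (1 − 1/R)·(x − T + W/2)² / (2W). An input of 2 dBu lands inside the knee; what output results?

x − T + W/2 = 2 − 3 + 6 = 5.
GR = (1 − 1/4) × 5² / 24 = 0.75 × 25 / 24 = 0.78125 dB.
Output = 2 − 0.78125 = 1.21875 dBu.

1.21875 dBu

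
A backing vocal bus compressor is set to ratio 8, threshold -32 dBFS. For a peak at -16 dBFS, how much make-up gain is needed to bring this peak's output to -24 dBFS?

Without make-up, output = threshold + overshoot/8 = -32 + 2 = -30 dBFS.
Gap to target: 6 dB.

6 dB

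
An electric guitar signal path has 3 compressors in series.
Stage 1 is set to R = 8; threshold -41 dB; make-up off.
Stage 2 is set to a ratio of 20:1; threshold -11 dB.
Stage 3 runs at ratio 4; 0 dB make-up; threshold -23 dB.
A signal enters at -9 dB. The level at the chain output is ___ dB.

-37 dB

Stage 1: overshoot 32 dB → 32/8 = 4 dB → -37 dB.
Stage 2: -37 dB ≤ -11 dB, so stage 2 doesn't engage; output -37 dB.
Stage 3: below threshold (-37 ≤ -23); passes unchanged; output -37 dB.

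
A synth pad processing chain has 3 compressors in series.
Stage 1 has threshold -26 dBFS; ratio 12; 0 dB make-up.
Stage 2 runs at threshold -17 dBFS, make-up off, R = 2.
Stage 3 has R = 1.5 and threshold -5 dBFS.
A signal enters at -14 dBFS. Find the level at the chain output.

Stage 1: 12 dB above -26 dBFS, reduced 12:1 to 1 dB above → -25 dBFS.
Stage 2: -25 dBFS ≤ -17 dBFS, so stage 2 doesn't engage; output -25 dBFS.
Stage 3: -25 dBFS is at or below the -5 dBFS threshold — no compression; output -25 dBFS.

-25 dBFS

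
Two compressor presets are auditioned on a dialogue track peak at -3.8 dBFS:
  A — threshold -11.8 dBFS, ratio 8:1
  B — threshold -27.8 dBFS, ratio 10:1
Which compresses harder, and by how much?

A: GR = 8 − 8/8 = 7 dB.
B: GR = 24 − 24/10 = 21.6 dB.
B applies 14.6 dB more gain reduction.

B, by 14.6 dB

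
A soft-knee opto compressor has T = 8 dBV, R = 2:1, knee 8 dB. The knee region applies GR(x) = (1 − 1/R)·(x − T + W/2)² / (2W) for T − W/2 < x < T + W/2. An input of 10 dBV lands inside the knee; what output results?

x − T + W/2 = 10 − 8 + 4 = 6.
GR = (1 − 1/2) × 6² / 16 = 0.5 × 36 / 16 = 1.125 dB.
Output = 10 − 1.125 = 8.875 dBV.

8.875 dBV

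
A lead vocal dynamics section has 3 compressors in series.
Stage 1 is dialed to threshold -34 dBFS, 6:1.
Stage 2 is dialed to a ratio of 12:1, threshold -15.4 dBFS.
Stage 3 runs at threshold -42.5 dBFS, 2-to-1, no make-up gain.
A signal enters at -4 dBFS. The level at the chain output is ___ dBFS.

Stage 1: -4 dBFS is 30 dB over -34 dBFS; at 6:1 that becomes 5 dB over, giving -29 dBFS.
Stage 2: -29 dBFS is at or below the -15.4 dBFS threshold — no compression; output -29 dBFS.
Stage 3: 13.5 dB above -42.5 dBFS, reduced 2:1 to 6.75 dB above → -35.75 dBFS.

-35.75 dBFS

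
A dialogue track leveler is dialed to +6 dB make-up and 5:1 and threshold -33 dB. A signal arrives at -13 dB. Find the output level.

The input is 20 dB above the -33 dB threshold.
The 20 dB excess becomes 4 dB after 5:1 reduction.
That puts the output at -29 dB; make-up adds 6 dB, giving -23 dB.

-23 dB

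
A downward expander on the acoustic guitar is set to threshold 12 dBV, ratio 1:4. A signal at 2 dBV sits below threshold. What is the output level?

Undershoot = 12 − 2 = 10 dB.
At 1:4, that expands to 40 dB under threshold.
Output = 12 − 40 = -28 dBV.

-28 dBV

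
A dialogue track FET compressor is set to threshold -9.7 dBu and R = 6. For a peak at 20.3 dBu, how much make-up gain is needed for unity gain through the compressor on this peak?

The peak compresses to -9.7 + 30/6 = -4.7 dBu.
To reach 20.3 dBu requires 20.3 − (-4.7) = 25 dB of make-up.

25 dB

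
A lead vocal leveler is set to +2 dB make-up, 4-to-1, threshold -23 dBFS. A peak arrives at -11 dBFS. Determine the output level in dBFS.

-18 dBFS

The input is 12 dB above the -23 dBFS threshold.
At 4:1 the overshoot is divided by 4, leaving 3 dB above threshold.
So the level is -23 + 3 = -20 dBFS; make-up adds 2 dB, giving -18 dBFS.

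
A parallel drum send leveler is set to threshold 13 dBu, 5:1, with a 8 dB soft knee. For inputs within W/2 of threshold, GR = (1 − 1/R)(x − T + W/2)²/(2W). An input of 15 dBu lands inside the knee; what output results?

x − T + W/2 = 15 − 13 + 4 = 6.
GR = (1 − 1/5) × 6² / 16 = 0.8 × 36 / 16 = 1.8 dB.
Output = 15 − 1.8 = 13.2 dBu.

13.2 dBu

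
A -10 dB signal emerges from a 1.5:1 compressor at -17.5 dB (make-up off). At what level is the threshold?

-32.5 dB

Let T be the threshold. Output overshoot = (input overshoot)/R, so -17.5 − T = (-10 − T)/1.5.
1.5·(-17.5 − T) = -10 − T → 0.5·T = -26.25 − (-10) = -16.25.
T = -16.25/0.5 = -32.5 dB.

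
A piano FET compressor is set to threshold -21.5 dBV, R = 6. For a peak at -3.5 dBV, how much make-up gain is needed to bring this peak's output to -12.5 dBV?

6 dB

The peak compresses to -21.5 + 18/6 = -18.5 dBV.
To reach -12.5 dBV requires -12.5 − (-18.5) = 6 dB of make-up.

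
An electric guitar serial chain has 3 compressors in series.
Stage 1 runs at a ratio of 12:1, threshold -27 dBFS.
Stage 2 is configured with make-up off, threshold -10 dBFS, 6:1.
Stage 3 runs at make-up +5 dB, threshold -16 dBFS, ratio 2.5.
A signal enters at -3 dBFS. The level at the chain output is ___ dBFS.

-20 dBFS

Stage 1: overshoot 24 dB → 24/12 = 2 dB → -25 dBFS.
Stage 2: -25 dBFS is at or below the -10 dBFS threshold — no compression; output -25 dBFS.
Stage 3: -25 dBFS ≤ -16 dBFS, so stage 3 doesn't engage; make-up brings it to -20 dBFS.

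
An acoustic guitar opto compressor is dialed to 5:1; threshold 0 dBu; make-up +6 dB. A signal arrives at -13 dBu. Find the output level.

-13 dBu is 13 dB below the 0 dBu threshold, so no gain reduction is applied.
Make-up gain adds 6 dB: -13 + 6 = -7 dBu.

-7 dBu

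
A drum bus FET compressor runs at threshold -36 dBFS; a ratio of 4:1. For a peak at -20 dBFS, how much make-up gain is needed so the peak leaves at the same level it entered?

Without make-up, output = threshold + overshoot/4 = -36 + 4 = -32 dBFS.
Gap to target: 12 dB.

12 dB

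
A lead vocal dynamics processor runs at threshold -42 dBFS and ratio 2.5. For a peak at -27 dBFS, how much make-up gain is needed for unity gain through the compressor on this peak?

The peak compresses to -42 + 15/2.5 = -36 dBFS.
To reach -27 dBFS requires -27 − (-36) = 9 dB of make-up.

9 dB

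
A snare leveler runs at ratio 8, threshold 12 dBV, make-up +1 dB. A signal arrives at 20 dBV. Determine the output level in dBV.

14 dBV

20 dBV sits 8 dB over threshold.
8:1 compression reduces that to 8/8 = 1 dB over.
That puts the output at 13 dBV; make-up adds 1 dB, giving 14 dBV.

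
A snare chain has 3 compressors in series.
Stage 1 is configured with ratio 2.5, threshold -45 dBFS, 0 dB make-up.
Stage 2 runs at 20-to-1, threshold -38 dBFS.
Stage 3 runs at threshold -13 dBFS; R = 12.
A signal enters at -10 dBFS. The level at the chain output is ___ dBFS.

-37.65 dBFS

Stage 1: -10 dBFS is 35 dB over -45 dBFS; at 2.5:1 that becomes 14 dB over, giving -31 dBFS.
Stage 2: -31 dBFS is 7 dB over -38 dBFS; at 20:1 that becomes 0.35 dB over, giving -37.65 dBFS.
Stage 3: -37.65 dBFS is at or below the -13 dBFS threshold — no compression; output -37.65 dBFS.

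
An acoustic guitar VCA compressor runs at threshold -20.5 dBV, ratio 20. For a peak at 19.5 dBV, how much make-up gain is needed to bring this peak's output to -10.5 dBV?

The peak compresses to -20.5 + 40/20 = -18.5 dBV.
To reach -10.5 dBV requires -10.5 − (-18.5) = 8 dB of make-up.

8 dB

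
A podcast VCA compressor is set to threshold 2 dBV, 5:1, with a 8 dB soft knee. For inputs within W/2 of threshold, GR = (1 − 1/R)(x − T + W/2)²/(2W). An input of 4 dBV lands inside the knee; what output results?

x − T + W/2 = 4 − 2 + 4 = 6.
GR = (1 − 1/5) × 6² / 16 = 0.8 × 36 / 16 = 1.8 dB.
Output = 4 − 1.8 = 2.2 dBV.

2.2 dBV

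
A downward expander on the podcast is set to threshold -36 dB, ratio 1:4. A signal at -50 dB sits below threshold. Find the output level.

Undershoot = (-36) − (-50) = 14 dB.
At 1:4, that expands to 56 dB under threshold.
Output = -36 − 56 = -92 dB.

-92 dB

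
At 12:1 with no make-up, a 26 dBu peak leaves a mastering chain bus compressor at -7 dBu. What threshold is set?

Gain reduction = 26 − (-7) = 33 dB; output overshoot = GR / (R − 1) = 33 / 11 = 3 dB.
Threshold = output − output overshoot = -7 − 3 = -10 dBu.

-10 dBu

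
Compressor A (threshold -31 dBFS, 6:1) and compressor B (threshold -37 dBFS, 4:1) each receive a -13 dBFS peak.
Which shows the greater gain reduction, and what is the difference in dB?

A: overshoot 18 dB → output overshoot 3 dB → GR 15 dB.
B: overshoot 24 dB → output overshoot 6 dB → GR 18 dB.
Difference: 3 dB in favour of B.

B, by 3 dB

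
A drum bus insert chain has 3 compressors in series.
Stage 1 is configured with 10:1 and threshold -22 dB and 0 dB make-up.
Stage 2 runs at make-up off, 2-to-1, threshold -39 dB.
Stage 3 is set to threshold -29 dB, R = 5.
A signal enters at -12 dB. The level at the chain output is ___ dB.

-30 dB

Stage 1: overshoot 10 dB → 10/10 = 1 dB → -21 dB.
Stage 2: overshoot 18 dB → 18/2 = 9 dB → -30 dB.
Stage 3: below threshold (-30 ≤ -29); passes unchanged; output -30 dB.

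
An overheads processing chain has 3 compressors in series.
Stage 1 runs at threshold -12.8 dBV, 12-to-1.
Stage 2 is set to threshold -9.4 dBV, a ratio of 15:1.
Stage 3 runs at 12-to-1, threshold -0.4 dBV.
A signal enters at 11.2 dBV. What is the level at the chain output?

Stage 1: 11.2 dBV is 24 dB over -12.8 dBV; at 12:1 that becomes 2 dB over, giving -10.8 dBV.
Stage 2: below threshold (-10.8 ≤ -9.4); passes unchanged; output -10.8 dBV.
Stage 3: -10.8 dBV ≤ -0.4 dBV, so stage 3 doesn't engage; output -10.8 dBV.

-10.8 dBV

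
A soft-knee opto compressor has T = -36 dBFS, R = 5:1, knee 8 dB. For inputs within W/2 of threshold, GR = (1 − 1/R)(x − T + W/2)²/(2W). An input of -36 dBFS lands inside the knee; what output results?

x − T + W/2 = -36 − (-36) + 4 = 4.
GR = (1 − 1/5) × 4² / 16 = 0.8 × 16 / 16 = 0.8 dB.
Output = -36 − 0.8 = -36.8 dBFS.

-36.8 dBFS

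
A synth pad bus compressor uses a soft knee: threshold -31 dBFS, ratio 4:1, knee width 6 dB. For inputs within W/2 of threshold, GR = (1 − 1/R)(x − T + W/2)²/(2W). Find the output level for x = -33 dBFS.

-33.0625 dBFS

x − T + W/2 = -33 − (-31) + 3 = 1.
GR = (1 − 1/4) × 1² / 12 = 0.75 × 1 / 12 = 0.0625 dB.
Output = -33 − 0.0625 = -33.0625 dBFS.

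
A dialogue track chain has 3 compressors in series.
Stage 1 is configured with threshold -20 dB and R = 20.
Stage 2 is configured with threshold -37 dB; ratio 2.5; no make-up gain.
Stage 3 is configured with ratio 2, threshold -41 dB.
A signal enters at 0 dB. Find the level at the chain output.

Stage 1: overshoot 20 dB → 20/20 = 1 dB → -19 dB.
Stage 2: -19 dB is 18 dB over -37 dB; at 2.5:1 that becomes 7.2 dB over, giving -29.8 dB.
Stage 3: -29.8 dB is 11.2 dB over -41 dB; at 2:1 that becomes 5.6 dB over, giving -35.4 dB.

-35.4 dB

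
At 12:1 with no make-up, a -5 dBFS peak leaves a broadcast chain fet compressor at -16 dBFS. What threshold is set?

Let T be the threshold. Output overshoot = (input overshoot)/R, so -16 − T = (-5 − T)/12.
12·(-16 − T) = -5 − T → 11·T = -192 − (-5) = -187.
T = -187/11 = -17 dBFS.

-17 dBFS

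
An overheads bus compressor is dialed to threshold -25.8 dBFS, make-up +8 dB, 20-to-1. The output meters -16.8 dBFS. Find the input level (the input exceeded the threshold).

-5.8 dBFS

Stripping the +8 dB make-up gives -24.8 dBFS at the gain stage.
The compressed level sits -24.8 − (-25.8) = 1 dB over threshold.
Input overshoot = R × output overshoot = 20 dB → input = -25.8 + 20 = -5.8 dBFS.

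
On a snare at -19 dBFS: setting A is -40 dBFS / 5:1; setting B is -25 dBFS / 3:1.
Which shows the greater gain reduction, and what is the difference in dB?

A, by 12.8 dB

A: overshoot 21 dB → output overshoot 4.2 dB → GR 16.8 dB.
B: overshoot 6 dB → output overshoot 2 dB → GR 4 dB.
A applies 12.8 dB more gain reduction.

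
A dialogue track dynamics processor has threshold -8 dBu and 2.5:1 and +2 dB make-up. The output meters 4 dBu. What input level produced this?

17 dBu

Stripping the +2 dB make-up gives 2 dBu at the gain stage.
The compressed level sits 2 − (-8) = 10 dB over threshold.
Undo the ratio: input overshoot = 10 × 2.5 = 25 dB, giving input = 17 dBu.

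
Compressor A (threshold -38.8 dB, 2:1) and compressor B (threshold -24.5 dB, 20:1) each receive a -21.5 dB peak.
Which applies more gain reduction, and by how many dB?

A: 17.3 dB over, compressed to 8.65 dB over, so 8.65 dB of GR.
B: 3 dB over, compressed to 0.15 dB over, so 2.85 dB of GR.
A reduces 5.8 dB more.

A, by 5.8 dB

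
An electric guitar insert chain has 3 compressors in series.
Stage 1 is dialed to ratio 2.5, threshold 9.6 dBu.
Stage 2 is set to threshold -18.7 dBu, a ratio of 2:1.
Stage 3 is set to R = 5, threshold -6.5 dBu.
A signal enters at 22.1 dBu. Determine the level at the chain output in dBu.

-5.61 dBu

Stage 1: overshoot 12.5 dB → 12.5/2.5 = 5 dB → 14.6 dBu.
Stage 2: 33.3 dB above -18.7 dBu, reduced 2:1 to 16.65 dB above → -2.05 dBu.
Stage 3: 4.45 dB above -6.5 dBu, reduced 5:1 to 0.89 dB above → -5.61 dBu.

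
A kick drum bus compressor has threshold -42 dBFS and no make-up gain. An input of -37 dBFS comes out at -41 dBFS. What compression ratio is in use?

5:1

Input overshoot = -37 − (-42) = 5 dB; output overshoot = -41 − (-42) = 1 dB.
Ratio = 5 / 1 = 5.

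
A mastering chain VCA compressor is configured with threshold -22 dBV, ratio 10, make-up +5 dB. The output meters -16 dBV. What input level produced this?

Stripping the +5 dB make-up gives -21 dBV at the gain stage.
The compressed level sits -21 − (-22) = 1 dB over threshold.
Input overshoot = R × output overshoot = 10 dB → input = -22 + 10 = -12 dBV.

-12 dBV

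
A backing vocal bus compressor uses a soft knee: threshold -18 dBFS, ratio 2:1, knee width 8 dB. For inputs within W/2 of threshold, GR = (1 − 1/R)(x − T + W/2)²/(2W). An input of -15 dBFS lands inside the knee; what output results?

-16.53125 dBFS

x − T + W/2 = -15 − (-18) + 4 = 7.
GR = (1 − 1/2) × 7² / 16 = 0.5 × 49 / 16 = 1.53125 dB.
Output = -15 − 1.53125 = -16.53125 dBFS.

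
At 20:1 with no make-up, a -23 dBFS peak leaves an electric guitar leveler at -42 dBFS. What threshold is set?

Let T be the threshold. Output overshoot = (input overshoot)/R, so -42 − T = (-23 − T)/20.
20·(-42 − T) = -23 − T → 19·T = -840 − (-23) = -817.
T = -817/19 = -43 dBFS.

-43 dBFS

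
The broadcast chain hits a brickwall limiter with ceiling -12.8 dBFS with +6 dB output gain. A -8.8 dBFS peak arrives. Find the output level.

-6.8 dBFS

The limiter clamps the peak to its -12.8 dBFS ceiling.
Output gain then adds 6 dB: -12.8 + 6 = -6.8 dBFS.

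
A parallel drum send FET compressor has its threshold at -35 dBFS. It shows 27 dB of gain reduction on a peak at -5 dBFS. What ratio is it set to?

10:1

Input overshoot = -5 − (-35) = 30 dB.
Output overshoot = 30 − 27 = 3 dB.
Ratio = input overshoot / output overshoot = 30 / 3 = 10.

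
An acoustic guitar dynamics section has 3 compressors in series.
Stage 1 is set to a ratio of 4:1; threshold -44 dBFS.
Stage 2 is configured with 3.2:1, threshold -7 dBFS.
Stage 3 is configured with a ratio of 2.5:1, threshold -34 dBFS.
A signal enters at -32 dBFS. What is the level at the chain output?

Stage 1: overshoot 12 dB → 12/4 = 3 dB → -41 dBFS.
Stage 2: below threshold (-41 ≤ -7); passes unchanged; output -41 dBFS.
Stage 3: -41 dBFS ≤ -34 dBFS, so stage 3 doesn't engage; output -41 dBFS.

-41 dBFS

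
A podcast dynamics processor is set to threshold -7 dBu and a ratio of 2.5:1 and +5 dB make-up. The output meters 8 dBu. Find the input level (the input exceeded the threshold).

18 dBu

Remove make-up: 8 − 5 = 3 dBu.
That's 10 dB above the -7 dBu threshold.
Undo the ratio: input overshoot = 10 × 2.5 = 25 dB, giving input = 18 dBu.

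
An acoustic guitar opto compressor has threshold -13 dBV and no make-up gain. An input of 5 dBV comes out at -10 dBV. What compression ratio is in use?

Input overshoot = 5 − (-13) = 18 dB; output overshoot = -10 − (-13) = 3 dB.
Ratio = 18 / 3 = 6.

6:1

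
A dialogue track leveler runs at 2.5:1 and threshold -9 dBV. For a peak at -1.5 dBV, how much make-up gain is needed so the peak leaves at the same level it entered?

4.5 dB

Without make-up, output = threshold + overshoot/2.5 = -9 + 3 = -6 dBV.
Gap to target: 4.5 dB.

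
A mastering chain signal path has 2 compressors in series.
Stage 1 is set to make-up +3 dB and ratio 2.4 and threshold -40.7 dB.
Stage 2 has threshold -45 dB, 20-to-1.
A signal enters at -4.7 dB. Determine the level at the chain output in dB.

-43.885 dB

Stage 1: overshoot 36 dB → 36/2.4 = 15 dB → -25.7 dB; +3 dB make-up → -22.7 dB.
Stage 2: -22.7 dB is 22.3 dB over -45 dB; at 20:1 that becomes 1.115 dB over, giving -43.885 dB.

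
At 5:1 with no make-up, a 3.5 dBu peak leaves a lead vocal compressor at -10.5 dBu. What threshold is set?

-14 dBu

Input is 17.5 dB above T (since output overshoot × R = input overshoot: (-10.5 − T)·5 = 3.5 − T gives T = -14 dBu).
Check: -14 + (3.5 − (-14))/5 = -14 + 3.5 = -10.5 dBu. ✓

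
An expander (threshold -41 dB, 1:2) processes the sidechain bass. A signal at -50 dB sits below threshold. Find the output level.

-59 dB

Undershoot = (-41) − (-50) = 9 dB.
At 1:2, that expands to 18 dB under threshold.
Output = -41 − 18 = -59 dB.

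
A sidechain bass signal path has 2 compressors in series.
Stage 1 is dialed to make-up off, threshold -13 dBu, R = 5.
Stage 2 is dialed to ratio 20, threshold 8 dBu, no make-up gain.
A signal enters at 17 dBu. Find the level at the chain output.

-7 dBu

Stage 1: 30 dB above -13 dBu, reduced 5:1 to 6 dB above → -7 dBu.
Stage 2: below threshold (-7 ≤ 8); passes unchanged; output -7 dBu.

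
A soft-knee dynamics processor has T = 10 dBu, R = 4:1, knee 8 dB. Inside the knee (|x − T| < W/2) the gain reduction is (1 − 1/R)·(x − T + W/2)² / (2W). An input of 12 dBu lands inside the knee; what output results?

10.3125 dBu

x − T + W/2 = 12 − 10 + 4 = 6.
GR = (1 − 1/4) × 6² / 16 = 0.75 × 36 / 16 = 1.6875 dB.
Output = 12 − 1.6875 = 10.3125 dBu.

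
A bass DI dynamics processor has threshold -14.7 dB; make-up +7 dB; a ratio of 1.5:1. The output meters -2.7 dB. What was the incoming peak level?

Before make-up, the level was -2.7 − 7 = -9.7 dB.
Post-compression overshoot = -9.7 − (-14.7) = 5 dB.
Before 1.5:1 compression the overshoot was 5 × 1.5 = 7.5 dB, so input = -14.7 + 7.5 = -7.2 dB.

-7.2 dB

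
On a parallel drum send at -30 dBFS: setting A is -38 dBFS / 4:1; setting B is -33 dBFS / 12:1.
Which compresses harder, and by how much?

A: GR = 8 − 8/4 = 6 dB.
B: GR = 3 − 3/12 = 2.75 dB.
Difference: 3.25 dB in favour of A.

A, by 3.25 dB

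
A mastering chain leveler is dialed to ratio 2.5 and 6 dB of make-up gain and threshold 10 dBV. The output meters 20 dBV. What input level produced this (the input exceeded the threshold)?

Before make-up, the level was 20 − 6 = 14 dBV.
The compressed level sits 14 − 10 = 4 dB over threshold.
Undo the ratio: input overshoot = 4 × 2.5 = 10 dB, giving input = 20 dBV.

20 dBV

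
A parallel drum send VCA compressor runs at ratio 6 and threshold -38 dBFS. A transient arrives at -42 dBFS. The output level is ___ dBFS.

-42 dBFS is 4 dB below the -38 dBFS threshold, so no gain reduction is applied.
Output = input = -42 dBFS.

-42 dBFS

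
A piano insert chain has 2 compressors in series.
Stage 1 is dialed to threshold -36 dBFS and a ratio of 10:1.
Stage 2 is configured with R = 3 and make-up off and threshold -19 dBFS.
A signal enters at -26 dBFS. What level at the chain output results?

-35 dBFS

Stage 1: 10 dB above -36 dBFS, reduced 10:1 to 1 dB above → -35 dBFS.
Stage 2: below threshold (-35 ≤ -19); passes unchanged; output -35 dBFS.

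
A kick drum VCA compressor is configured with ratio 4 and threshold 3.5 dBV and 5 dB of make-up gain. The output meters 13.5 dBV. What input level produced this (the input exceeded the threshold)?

23.5 dBV

Remove make-up: 13.5 − 5 = 8.5 dBV.
That's 5 dB above the 3.5 dBV threshold.
Input overshoot = R × output overshoot = 20 dB → input = 3.5 + 20 = 23.5 dBV.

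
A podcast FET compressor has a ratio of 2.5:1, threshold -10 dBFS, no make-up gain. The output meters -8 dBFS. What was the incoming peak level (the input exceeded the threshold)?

Post-compression overshoot = -8 − (-10) = 2 dB.
Input overshoot = R × output overshoot = 5 dB → input = -10 + 5 = -5 dBFS.

-5 dBFS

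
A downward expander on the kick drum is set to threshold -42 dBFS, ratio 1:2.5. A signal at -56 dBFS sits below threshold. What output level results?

-77 dBFS

The input is 14 dB below the -42 dBFS threshold.
A 1:2.5 expander multiplies undershoot by 2.5: 14 × 2.5 = 35 dB below threshold.
Output = -42 − 35 = -77 dBFS.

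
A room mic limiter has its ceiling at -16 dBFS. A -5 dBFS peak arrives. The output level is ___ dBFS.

At ∞:1, everything above -16 dBFS is held at the ceiling.

-16 dBFS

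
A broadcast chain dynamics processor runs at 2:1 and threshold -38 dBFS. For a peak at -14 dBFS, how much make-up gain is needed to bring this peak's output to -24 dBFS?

Overshoot 24 dB → 24/2 = 12 dB after compression, so the compressed level is -38 + 12 = -26 dBFS.
Make-up = target − compressed = -24 − (-26) = 2 dB.

2 dB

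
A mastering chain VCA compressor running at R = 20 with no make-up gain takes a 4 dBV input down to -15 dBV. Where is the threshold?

Let T be the threshold. Output overshoot = (input overshoot)/R, so -15 − T = (4 − T)/20.
20·(-15 − T) = 4 − T → 19·T = -300 − 4 = -304.
T = -304/19 = -16 dBV.

-16 dBV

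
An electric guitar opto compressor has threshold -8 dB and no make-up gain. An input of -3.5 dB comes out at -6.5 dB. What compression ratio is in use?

Input overshoot = -3.5 − (-8) = 4.5 dB; output overshoot = -6.5 − (-8) = 1.5 dB.
Ratio = 4.5 / 1.5 = 3.

3:1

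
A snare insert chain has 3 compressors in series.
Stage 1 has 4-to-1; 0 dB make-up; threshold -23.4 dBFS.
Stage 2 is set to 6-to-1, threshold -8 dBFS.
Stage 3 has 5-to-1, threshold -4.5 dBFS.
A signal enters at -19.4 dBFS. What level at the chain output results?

Stage 1: 4 dB above -23.4 dBFS, reduced 4:1 to 1 dB above → -22.4 dBFS.
Stage 2: below threshold (-22.4 ≤ -8); passes unchanged; output -22.4 dBFS.
Stage 3: -22.4 dBFS ≤ -4.5 dBFS, so stage 3 doesn't engage; output -22.4 dBFS.

-22.4 dBFS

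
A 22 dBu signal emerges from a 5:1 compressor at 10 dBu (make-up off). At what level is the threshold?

Input is 15 dB above T (since output overshoot × R = input overshoot: (10 − T)·5 = 22 − T gives T = 7 dBu).
Check: 7 + (22 − 7)/5 = 7 + 3 = 10 dBu. ✓

7 dBu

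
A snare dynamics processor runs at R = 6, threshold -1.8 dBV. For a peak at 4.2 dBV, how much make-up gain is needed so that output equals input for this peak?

Without make-up, output = threshold + overshoot/6 = -1.8 + 1 = -0.8 dBV.
Gap to target: 5 dB.

5 dB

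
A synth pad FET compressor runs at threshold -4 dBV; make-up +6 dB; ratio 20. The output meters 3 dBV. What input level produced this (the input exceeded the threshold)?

16 dBV

Before make-up, the level was 3 − 6 = -3 dBV.
That's 1 dB above the -4 dBV threshold.
Undo the ratio: input overshoot = 1 × 20 = 20 dB, giving input = 16 dBV.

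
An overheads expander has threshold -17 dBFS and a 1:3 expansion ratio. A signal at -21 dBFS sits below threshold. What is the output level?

-29 dBFS

Below threshold, a 1:3 expander applies gain = (3−1)×(T − x) of attenuation.
(3−1) × 4 = 8 dB, so output = -21 − 8 = -29 dBFS.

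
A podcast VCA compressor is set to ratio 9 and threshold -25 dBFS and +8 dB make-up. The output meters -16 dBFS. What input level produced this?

-16 dBFS

Remove make-up: -16 − 8 = -24 dBFS.
The compressed level sits -24 − (-25) = 1 dB over threshold.
Undo the ratio: input overshoot = 1 × 9 = 9 dB, giving input = -16 dBFS.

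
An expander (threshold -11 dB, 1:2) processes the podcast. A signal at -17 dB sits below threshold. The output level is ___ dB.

-23 dB

The input is 6 dB below the -11 dB threshold.
A 1:2 expander multiplies undershoot by 2: 6 × 2 = 12 dB below threshold.
Output = -11 − 12 = -23 dB.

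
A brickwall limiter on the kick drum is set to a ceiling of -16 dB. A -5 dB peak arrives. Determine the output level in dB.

-16 dB

At ∞:1, everything above -16 dB is held at the ceiling.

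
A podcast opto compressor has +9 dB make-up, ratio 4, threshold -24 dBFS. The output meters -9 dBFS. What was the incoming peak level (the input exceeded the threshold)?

0 dBFS

Before make-up, the level was -9 − 9 = -18 dBFS.
That's 6 dB above the -24 dBFS threshold.
Undo the ratio: input overshoot = 6 × 4 = 24 dB, giving input = 0 dBFS.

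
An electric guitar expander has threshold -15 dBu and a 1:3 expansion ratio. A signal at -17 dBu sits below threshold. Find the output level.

-21 dBu

Undershoot = (-15) − (-17) = 2 dB.
At 1:3, that expands to 6 dB under threshold.
Output = -15 − 6 = -21 dBu.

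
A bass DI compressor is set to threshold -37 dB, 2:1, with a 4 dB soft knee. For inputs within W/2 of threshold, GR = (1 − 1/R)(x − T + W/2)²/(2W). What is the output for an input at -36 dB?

x − T + W/2 = -36 − (-37) + 2 = 3.
GR = (1 − 1/2) × 3² / 8 = 0.5 × 9 / 8 = 0.5625 dB.
Output = -36 − 0.5625 = -36.5625 dB.

-36.5625 dB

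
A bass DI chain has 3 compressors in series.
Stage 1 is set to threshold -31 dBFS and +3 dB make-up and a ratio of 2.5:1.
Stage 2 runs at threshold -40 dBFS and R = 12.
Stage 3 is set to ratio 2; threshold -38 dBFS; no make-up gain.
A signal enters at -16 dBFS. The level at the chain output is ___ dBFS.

Stage 1: overshoot 15 dB → 15/2.5 = 6 dB → -25 dBFS; +3 dB make-up → -22 dBFS.
Stage 2: overshoot 18 dB → 18/12 = 1.5 dB → -38.5 dBFS.
Stage 3: -38.5 dBFS ≤ -38 dBFS, so stage 3 doesn't engage; output -38.5 dBFS.

-38.5 dBFS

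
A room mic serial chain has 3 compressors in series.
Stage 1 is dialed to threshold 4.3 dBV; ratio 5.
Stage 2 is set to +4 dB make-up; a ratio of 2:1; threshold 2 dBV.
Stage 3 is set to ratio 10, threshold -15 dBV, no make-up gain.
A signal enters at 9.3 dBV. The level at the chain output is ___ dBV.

-12.735 dBV

Stage 1: 5 dB above 4.3 dBV, reduced 5:1 to 1 dB above → 5.3 dBV.
Stage 2: overshoot 3.3 dB → 3.3/2 = 1.65 dB → 3.65 dBV; +4 dB make-up → 7.65 dBV.
Stage 3: overshoot 22.65 dB → 22.65/10 = 2.265 dB → -12.735 dBV.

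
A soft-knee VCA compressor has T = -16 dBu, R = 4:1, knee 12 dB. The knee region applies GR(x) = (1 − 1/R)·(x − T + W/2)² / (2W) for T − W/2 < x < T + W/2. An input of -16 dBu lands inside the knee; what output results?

x − T + W/2 = -16 − (-16) + 6 = 6.
GR = (1 − 1/4) × 6² / 24 = 0.75 × 36 / 24 = 1.125 dB.
Output = -16 − 1.125 = -17.125 dBu.

-17.125 dBu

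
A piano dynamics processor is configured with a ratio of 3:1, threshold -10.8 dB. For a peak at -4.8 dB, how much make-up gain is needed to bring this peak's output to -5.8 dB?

3 dB

Without make-up, output = threshold + overshoot/3 = -10.8 + 2 = -8.8 dB.
Gap to target: 3 dB.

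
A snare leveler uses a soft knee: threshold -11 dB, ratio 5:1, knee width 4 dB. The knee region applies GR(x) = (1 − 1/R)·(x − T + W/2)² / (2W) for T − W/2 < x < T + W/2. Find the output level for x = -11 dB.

-11.4 dB

x − T + W/2 = -11 − (-11) + 2 = 2.
GR = (1 − 1/5) × 2² / 8 = 0.8 × 4 / 8 = 0.4 dB.
Output = -11 − 0.4 = -11.4 dB.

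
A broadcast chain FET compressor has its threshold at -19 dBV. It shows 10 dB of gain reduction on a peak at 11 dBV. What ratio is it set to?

1.5:1

Input overshoot = 11 − (-19) = 30 dB.
Output overshoot = 30 − 10 = 20 dB.
Ratio = input overshoot / output overshoot = 30 / 20 = 1.5.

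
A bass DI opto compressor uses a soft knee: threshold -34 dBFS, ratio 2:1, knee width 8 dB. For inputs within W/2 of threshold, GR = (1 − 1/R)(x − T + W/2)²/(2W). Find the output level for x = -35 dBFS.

-35.28125 dBFS

x − T + W/2 = -35 − (-34) + 4 = 3.
GR = (1 − 1/2) × 3² / 16 = 0.5 × 9 / 16 = 0.28125 dB.
Output = -35 − 0.28125 = -35.28125 dBFS.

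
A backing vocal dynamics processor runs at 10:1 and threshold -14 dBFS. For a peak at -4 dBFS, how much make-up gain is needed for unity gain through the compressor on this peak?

9 dB

The peak compresses to -14 + 10/10 = -13 dBFS.
To reach -4 dBFS requires -4 − (-13) = 9 dB of make-up.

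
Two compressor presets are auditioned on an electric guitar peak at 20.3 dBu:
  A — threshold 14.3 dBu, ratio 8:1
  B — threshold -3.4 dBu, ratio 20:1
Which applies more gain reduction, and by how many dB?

A: GR = 6 − 6/8 = 5.25 dB.
B: GR = 23.7 − 23.7/20 = 22.515 dB.
B reduces 17.265 dB more.

B, by 17.265 dB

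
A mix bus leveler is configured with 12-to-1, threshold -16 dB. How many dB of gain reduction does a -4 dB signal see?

Overshoot = -4 − (-16) = 12 dB.
A 12:1 ratio leaves 1 dB of that excess.
Gain reduction = 12 − 1 = 11 dB.

11 dB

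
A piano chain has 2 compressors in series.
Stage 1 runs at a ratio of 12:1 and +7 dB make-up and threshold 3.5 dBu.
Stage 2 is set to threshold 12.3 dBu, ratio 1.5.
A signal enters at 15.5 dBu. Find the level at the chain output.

Stage 1: 15.5 dBu is 12 dB over 3.5 dBu; at 12:1 that becomes 1 dB over, giving 4.5 dBu; +7 dB make-up → 11.5 dBu.
Stage 2: 11.5 dBu is at or below the 12.3 dBu threshold — no compression; output 11.5 dBu.

11.5 dBu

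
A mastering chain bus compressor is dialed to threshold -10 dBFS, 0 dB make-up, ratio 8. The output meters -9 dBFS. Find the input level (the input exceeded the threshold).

The compressed level sits -9 − (-10) = 1 dB over threshold.
Undo the ratio: input overshoot = 1 × 8 = 8 dB, giving input = -2 dBFS.

-2 dBFS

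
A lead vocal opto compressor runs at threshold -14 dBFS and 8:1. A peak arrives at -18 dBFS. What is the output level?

-18 dBFS

-18 dBFS is 4 dB below the -14 dBFS threshold, so no gain reduction is applied.
Output = input = -18 dBFS.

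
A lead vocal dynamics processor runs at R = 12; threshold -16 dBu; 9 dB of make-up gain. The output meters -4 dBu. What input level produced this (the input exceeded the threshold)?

Before make-up, the level was -4 − 9 = -13 dBu.
That's 3 dB above the -16 dBu threshold.
Input overshoot = R × output overshoot = 36 dB → input = -16 + 36 = 20 dBu.

20 dBu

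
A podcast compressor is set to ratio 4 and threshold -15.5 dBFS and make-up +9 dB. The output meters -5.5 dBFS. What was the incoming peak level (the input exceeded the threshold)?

Stripping the +9 dB make-up gives -14.5 dBFS at the gain stage.
That's 1 dB above the -15.5 dBFS threshold.
Undo the ratio: input overshoot = 1 × 4 = 4 dB, giving input = -11.5 dBFS.

-11.5 dBFS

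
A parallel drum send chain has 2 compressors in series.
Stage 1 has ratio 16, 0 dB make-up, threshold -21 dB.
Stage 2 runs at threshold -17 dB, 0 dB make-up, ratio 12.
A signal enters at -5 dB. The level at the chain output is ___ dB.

-20 dB

Stage 1: overshoot 16 dB → 16/16 = 1 dB → -20 dB.
Stage 2: -20 dB is at or below the -17 dB threshold — no compression; output -20 dB.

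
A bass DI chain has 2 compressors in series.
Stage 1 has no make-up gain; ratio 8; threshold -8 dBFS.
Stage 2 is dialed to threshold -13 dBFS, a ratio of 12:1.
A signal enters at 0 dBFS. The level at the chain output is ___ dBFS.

Stage 1: overshoot 8 dB → 8/8 = 1 dB → -7 dBFS.
Stage 2: 6 dB above -13 dBFS, reduced 12:1 to 0.5 dB above → -12.5 dBFS.

-12.5 dBFS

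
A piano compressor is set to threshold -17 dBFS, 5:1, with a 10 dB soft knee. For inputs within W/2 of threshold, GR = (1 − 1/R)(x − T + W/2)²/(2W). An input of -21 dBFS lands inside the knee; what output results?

-21.04 dBFS

x − T + W/2 = -21 − (-17) + 5 = 1.
GR = (1 − 1/5) × 1² / 20 = 0.8 × 1 / 20 = 0.04 dB.
Output = -21 − 0.04 = -21.04 dBFS.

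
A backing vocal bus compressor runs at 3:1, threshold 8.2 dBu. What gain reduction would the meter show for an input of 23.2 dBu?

Overshoot = 23.2 − 8.2 = 15 dB.
After 3:1 compression the overshoot becomes 15/3 = 5 dB.
Gain reduction = 15 − 5 = 10 dB.

10 dB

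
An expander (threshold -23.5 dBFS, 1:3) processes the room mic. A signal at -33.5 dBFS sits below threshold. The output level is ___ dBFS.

-53.5 dBFS

Below threshold, a 1:3 expander applies gain = (3−1)×(T − x) of attenuation.
(3−1) × 10 = 20 dB, so output = -33.5 − 20 = -53.5 dBFS.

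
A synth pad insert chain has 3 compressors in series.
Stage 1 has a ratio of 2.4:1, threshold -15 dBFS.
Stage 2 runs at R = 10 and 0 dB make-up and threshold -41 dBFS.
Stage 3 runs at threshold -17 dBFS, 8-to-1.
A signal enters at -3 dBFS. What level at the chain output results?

Stage 1: -3 dBFS is 12 dB over -15 dBFS; at 2.4:1 that becomes 5 dB over, giving -10 dBFS.
Stage 2: overshoot 31 dB → 31/10 = 3.1 dB → -37.9 dBFS.
Stage 3: below threshold (-37.9 ≤ -17); passes unchanged; output -37.9 dBFS.

-37.9 dBFS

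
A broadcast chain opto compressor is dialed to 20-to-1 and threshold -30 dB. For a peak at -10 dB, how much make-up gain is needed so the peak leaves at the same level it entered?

Without make-up, output = threshold + overshoot/20 = -30 + 1 = -29 dB.
Gap to target: 19 dB.

19 dB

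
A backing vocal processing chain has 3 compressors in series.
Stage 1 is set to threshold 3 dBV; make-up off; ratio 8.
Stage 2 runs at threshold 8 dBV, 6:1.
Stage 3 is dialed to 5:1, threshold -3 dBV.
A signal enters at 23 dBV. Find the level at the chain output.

-1.3 dBV

Stage 1: 20 dB above 3 dBV, reduced 8:1 to 2.5 dB above → 5.5 dBV.
Stage 2: 5.5 dBV is at or below the 8 dBV threshold — no compression; output 5.5 dBV.
Stage 3: 8.5 dB above -3 dBV, reduced 5:1 to 1.7 dB above → -1.3 dBV.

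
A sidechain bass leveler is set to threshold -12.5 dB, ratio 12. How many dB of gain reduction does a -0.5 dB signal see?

The signal is 12 dB above threshold.
After 12:1 compression the overshoot becomes 12/12 = 1 dB.
Gain reduction = 12 − 1 = 11 dB.

11 dB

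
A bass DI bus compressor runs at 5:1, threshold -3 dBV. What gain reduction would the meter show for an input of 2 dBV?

Overshoot = 2 − (-3) = 5 dB.
At 5:1, output sits 5/5 = 1 dB above threshold.
GR = overshoot in − overshoot out = 5 − 1 = 4 dB.

4 dB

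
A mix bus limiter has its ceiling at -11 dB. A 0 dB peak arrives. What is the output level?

-11 dB

A brickwall limiter is an ∞:1 compressor: any input above the ceiling is clamped to -11 dB.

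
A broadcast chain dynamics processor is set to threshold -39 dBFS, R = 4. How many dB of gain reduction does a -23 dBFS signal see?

The signal is 16 dB above threshold.
A 4:1 ratio leaves 4 dB of that excess.
So the signal is attenuated by 16 − 4 = 12 dB.

12 dB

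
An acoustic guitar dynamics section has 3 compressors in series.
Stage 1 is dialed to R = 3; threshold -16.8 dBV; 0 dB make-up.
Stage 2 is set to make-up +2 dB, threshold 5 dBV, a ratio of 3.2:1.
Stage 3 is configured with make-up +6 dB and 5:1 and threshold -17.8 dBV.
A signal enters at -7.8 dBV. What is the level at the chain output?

Stage 1: overshoot 9 dB → 9/3 = 3 dB → -13.8 dBV.
Stage 2: -13.8 dBV ≤ 5 dBV, so stage 2 doesn't engage; make-up brings it to -11.8 dBV.
Stage 3: overshoot 6 dB → 6/5 = 1.2 dB → -16.6 dBV; +6 dB make-up → -10.6 dBV.

-10.6 dBV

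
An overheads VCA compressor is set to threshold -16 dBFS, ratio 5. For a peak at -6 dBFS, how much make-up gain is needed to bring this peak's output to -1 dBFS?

13 dB

Overshoot 10 dB → 10/5 = 2 dB after compression, so the compressed level is -16 + 2 = -14 dBFS.
Make-up = target − compressed = -1 − (-14) = 13 dB.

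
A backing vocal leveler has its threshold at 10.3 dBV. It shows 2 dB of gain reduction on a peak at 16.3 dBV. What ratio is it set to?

Input overshoot = 16.3 − 10.3 = 6 dB.
Output overshoot = 6 − 2 = 4 dB.
Ratio = input overshoot / output overshoot = 6 / 4 = 1.5.

1.5:1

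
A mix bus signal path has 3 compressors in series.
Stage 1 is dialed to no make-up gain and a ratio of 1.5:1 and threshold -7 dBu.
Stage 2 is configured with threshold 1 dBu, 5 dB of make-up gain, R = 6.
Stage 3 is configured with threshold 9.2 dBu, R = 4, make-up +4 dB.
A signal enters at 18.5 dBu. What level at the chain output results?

Stage 1: 25.5 dB above -7 dBu, reduced 1.5:1 to 17 dB above → 10 dBu.
Stage 2: 10 dBu is 9 dB over 1 dBu; at 6:1 that becomes 1.5 dB over, giving 2.5 dBu; +5 dB make-up → 7.5 dBu.
Stage 3: 7.5 dBu is at or below the 9.2 dBu threshold — no compression; make-up brings it to 11.5 dBu.

11.5 dBu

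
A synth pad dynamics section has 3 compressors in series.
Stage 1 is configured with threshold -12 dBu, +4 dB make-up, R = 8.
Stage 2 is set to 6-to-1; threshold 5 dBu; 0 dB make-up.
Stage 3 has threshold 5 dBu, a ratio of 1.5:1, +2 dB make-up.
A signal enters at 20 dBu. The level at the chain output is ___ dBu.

Stage 1: 20 dBu is 32 dB over -12 dBu; at 8:1 that becomes 4 dB over, giving -8 dBu; +4 dB make-up → -4 dBu.
Stage 2: below threshold (-4 ≤ 5); passes unchanged; output -4 dBu.
Stage 3: -4 dBu is at or below the 5 dBu threshold — no compression; make-up brings it to -2 dBu.

-2 dBu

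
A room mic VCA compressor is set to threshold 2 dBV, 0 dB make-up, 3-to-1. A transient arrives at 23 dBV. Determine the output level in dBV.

9 dBV

The input is 21 dB above the 2 dBV threshold.
The 21 dB excess becomes 7 dB after 3:1 reduction.
So the level is 2 + 7 = 9 dBV.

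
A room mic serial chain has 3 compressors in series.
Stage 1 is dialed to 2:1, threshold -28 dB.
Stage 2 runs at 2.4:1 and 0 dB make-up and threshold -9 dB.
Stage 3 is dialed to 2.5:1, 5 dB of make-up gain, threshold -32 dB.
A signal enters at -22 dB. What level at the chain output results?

-24.2 dB

Stage 1: 6 dB above -28 dB, reduced 2:1 to 3 dB above → -25 dB.
Stage 2: below threshold (-25 ≤ -9); passes unchanged; output -25 dB.
Stage 3: -25 dB is 7 dB over -32 dB; at 2.5:1 that becomes 2.8 dB over, giving -29.2 dB; +5 dB make-up → -24.2 dB.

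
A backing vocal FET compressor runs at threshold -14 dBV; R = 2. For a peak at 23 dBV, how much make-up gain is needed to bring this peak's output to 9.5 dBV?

The peak compresses to -14 + 37/2 = 4.5 dBV.
To reach 9.5 dBV requires 9.5 − 4.5 = 5 dB of make-up.

5 dB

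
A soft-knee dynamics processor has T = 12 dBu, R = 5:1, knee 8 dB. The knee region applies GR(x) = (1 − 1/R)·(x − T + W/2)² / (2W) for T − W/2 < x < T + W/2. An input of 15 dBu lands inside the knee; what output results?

x − T + W/2 = 15 − 12 + 4 = 7.
GR = (1 − 1/5) × 7² / 16 = 0.8 × 49 / 16 = 2.45 dB.
Output = 15 − 2.45 = 12.55 dBu.

12.55 dBu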